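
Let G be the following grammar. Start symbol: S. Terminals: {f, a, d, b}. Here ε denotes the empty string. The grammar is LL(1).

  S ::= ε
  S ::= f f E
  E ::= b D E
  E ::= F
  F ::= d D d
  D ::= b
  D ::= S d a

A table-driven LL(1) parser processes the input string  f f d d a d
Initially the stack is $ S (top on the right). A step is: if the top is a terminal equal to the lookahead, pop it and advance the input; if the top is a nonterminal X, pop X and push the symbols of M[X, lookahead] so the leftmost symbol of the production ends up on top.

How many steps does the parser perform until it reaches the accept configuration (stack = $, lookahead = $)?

11

      Stack      Input          Action
   1  $ S        f f d d a d $  expand S ::= f f E
   2  $ E f f    f f d d a d $  match f
   3  $ E f      f d d a d $    match f
   4  $ E        d d a d $      expand E ::= F
   5  $ F        d d a d $      expand F ::= d D d
   6  $ d D d    d d a d $      match d
   7  $ d D      d a d $        expand D ::= S d a
   8  $ d a d S  d a d $        expand S ::= ε
   9  $ d a d    d a d $        match d
  10  $ d a      a d $          match a
  11  $ d        d $            match d
Accept reached after 11 steps.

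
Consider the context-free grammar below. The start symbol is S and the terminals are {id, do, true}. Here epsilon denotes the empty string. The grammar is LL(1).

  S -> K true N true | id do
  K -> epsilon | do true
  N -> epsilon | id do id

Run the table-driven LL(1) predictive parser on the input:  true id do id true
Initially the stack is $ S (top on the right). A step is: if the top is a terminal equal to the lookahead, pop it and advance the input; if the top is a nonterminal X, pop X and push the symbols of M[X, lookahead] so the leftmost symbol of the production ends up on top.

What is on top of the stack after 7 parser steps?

     Stack            Input                 Action
  1  $ S              true id do id true $  expand S -> K true N true
  2  $ true N true K  true id do id true $  expand K -> epsilon
  3  $ true N true    true id do id true $  match true
  4  $ true N         id do id true $       expand N -> id do id
  5  $ true id do id  id do id true $       match id
  6  $ true id do     do id true $          match do
  7  $ true id        id true $             match id
Stack after step 7: $ true (top = true).

true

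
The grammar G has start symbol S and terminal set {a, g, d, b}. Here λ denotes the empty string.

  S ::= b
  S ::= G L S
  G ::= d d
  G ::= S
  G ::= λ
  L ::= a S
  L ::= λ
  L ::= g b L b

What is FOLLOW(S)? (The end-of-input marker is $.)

FIRST(L) = {λ, a, g}
FIRST(S) = {a, b, d, g}  (via G L S)
FIRST(G) = {λ, a, b, d, g}  (via S)
FOLLOW(S) includes $ since S is the start symbol.
FOLLOW(G): in S::=G L S, G is followed by L S with FIRST {a, b, d, g}. Thus FOLLOW(G) = {a, b, d, g}.
FOLLOW(L): in S::=G L S, L is followed by S with FIRST {a, b, d, g}; in L::=g b L b, L is followed by b with FIRST {b}. Thus FOLLOW(L) = {a, b, d, g}.
FOLLOW(S): in S::=G L S, the suffix after S is empty (adds nothing new); in G::=S, the suffix after S is empty, so FOLLOW(S) ⊇ FOLLOW(G) = {a, b, d, g}; in L::=a S, the suffix after S is empty, so FOLLOW(S) ⊇ FOLLOW(L) = {a, b, d, g}. Thus FOLLOW(S) = {$, a, b, d, g}.

{$, a, b, d, g}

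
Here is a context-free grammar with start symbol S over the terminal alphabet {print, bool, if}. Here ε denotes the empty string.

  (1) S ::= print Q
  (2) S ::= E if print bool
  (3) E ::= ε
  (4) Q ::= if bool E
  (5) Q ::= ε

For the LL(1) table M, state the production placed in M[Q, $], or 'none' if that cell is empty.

FIRST(E): from E::=ε we get {ε}. So FIRST(E) = {ε}.
FIRST(Q): from Q::=if bool E we get {if}; from Q::=ε we get {ε}. So FIRST(Q) = {ε, if}.
FIRST(S): from S::=print Q we get {print}; from S::=E if print bool we get {if}. So FIRST(S) = {if, print}.
FOLLOW(S) includes $ since S is the start symbol.
FOLLOW(S): S appears on no right-hand side. Thus FOLLOW(S) = {$}.
FOLLOW(Q): in S::=print Q, the suffix after Q is empty, so FOLLOW(Q) ⊇ FOLLOW(S) = {$}. Thus FOLLOW(Q) = {$}.
For Q ::= if bool E: FIRST(if bool E) = {if}, so it goes in M[Q, t] for t ∈ {if}.
For Q ::= ε: FIRST(ε) = {ε}, so it goes in M[Q, t] for t ∈ {}; since ε ∈ FIRST, also for every t ∈ FOLLOW(Q) = {$}.

Q ::= ε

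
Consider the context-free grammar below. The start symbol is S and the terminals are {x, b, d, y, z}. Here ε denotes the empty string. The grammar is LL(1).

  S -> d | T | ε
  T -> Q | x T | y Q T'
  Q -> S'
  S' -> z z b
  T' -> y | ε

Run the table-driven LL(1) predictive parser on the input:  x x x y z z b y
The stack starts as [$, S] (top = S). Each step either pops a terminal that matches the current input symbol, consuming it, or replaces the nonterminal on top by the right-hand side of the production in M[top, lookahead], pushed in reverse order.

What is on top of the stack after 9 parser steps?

Q

step 1: stack=$ S  input=x x x y z z b y $  — expand S -> T
step 2: stack=$ T  input=x x x y z z b y $  — expand T -> x T
step 3: stack=$ T x  input=x x x y z z b y $  — match x
step 4: stack=$ T  input=x x y z z b y $  — expand T -> x T
step 5: stack=$ T x  input=x x y z z b y $  — match x
step 6: stack=$ T  input=x y z z b y $  — expand T -> x T
step 7: stack=$ T x  input=x y z z b y $  — match x
step 8: stack=$ T  input=y z z b y $  — expand T -> y Q T'
step 9: stack=$ T' Q y  input=y z z b y $  — match y
Stack after step 9: $ T' Q (top = Q).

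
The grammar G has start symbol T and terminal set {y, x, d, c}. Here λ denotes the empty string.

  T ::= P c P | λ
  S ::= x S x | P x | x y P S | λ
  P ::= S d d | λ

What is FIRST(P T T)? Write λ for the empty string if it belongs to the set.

FIRST(T) = {λ, c, d, x}  (via P c P)
FIRST(S) = {λ, d, x}  (via P x)
FIRST(P) = {λ, d, x}  (via S d d)
FIRST(P T T): take FIRST of each symbol in turn, carrying on past any symbol whose FIRST contains λ; result {λ, c, d, x}.

{λ, c, d, x}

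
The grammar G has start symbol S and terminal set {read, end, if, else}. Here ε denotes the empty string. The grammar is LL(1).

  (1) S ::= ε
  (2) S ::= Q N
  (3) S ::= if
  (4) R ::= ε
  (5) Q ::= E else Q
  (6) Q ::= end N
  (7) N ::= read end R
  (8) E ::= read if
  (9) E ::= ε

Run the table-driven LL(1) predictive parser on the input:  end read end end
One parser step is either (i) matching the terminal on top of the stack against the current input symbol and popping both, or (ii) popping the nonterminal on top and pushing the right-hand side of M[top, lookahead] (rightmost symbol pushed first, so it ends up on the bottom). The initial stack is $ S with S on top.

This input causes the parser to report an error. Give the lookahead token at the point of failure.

step 1: stack=$ S  input=end read end end $  — expand S ::= Q N
step 2: stack=$ N Q  input=end read end end $  — expand Q ::= end N
step 3: stack=$ N N end  input=end read end end $  — match end
step 4: stack=$ N N  input=read end end $  — expand N ::= read end R
step 5: stack=$ N R end read  input=read end end $  — match read
step 6: stack=$ N R end  input=end end $  — match end
step 7: stack=$ N R  input=end $  — error: M[R, end] is empty

end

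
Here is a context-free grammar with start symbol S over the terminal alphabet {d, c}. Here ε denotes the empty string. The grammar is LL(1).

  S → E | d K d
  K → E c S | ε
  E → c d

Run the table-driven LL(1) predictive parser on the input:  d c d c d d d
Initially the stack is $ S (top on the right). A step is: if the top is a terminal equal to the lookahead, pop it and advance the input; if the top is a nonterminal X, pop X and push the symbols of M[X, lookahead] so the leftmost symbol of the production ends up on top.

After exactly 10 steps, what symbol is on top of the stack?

      Stack        Input            Action
   1  $ S          d c d c d d d $  expand S → d K d
   2  $ d K d      d c d c d d d $  match d
   3  $ d K        c d c d d d $    expand K → E c S
   4  $ d S c E    c d c d d d $    expand E → c d
   5  $ d S c d c  c d c d d d $    match c
   6  $ d S c d    d c d d d $      match d
   7  $ d S c      c d d d $        match c
   8  $ d S        d d d $          expand S → d K d
   9  $ d d K d    d d d $          match d
  10  $ d d K      d d $            expand K → ε
Stack after step 10: $ d d (top = d).

d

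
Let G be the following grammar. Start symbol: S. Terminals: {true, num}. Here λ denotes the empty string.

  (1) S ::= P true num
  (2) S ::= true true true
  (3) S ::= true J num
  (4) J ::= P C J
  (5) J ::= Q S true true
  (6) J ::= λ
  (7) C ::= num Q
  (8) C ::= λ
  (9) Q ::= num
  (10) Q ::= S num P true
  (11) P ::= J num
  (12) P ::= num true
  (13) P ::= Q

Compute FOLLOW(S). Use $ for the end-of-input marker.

{$, num, true}

FIRST(C) = {λ, num}
FIRST(S) = {num, true}  (via P true num)
FIRST(Q) = {num, true}  (via S num P true)
FIRST(J) = {λ, num, true}  (via P C J, Q S true true)
FIRST(P) = {num, true}  (via J num, Q)
FOLLOW(S) includes $ since S is the start symbol.
FOLLOW(S): in J::=Q S true true, S is followed by true true with FIRST {true}; in Q::=S num P true, S is followed by num P true with FIRST {num}. Thus FOLLOW(S) = {$, num, true}.
FOLLOW(J): in S::=true J num, J is followed by num with FIRST {num}; in J::=P C J, the suffix after J is empty (adds nothing new); in P::=J num, J is followed by num with FIRST {num}. Thus FOLLOW(J) = {num}.
FOLLOW(C): in J::=P C J, C is followed by J with FIRST {λ, num, true}; in J::=P C J, the suffix after C is nullable, so FOLLOW(C) ⊇ FOLLOW(J) = {num}. Thus FOLLOW(C) = {num, true}.
FOLLOW(P): in S::=P true num, P is followed by true num with FIRST {true}; in J::=P C J, P is followed by C J with FIRST {λ, num, true}; in J::=P C J, the suffix after P is nullable, so FOLLOW(P) ⊇ FOLLOW(J) = {num}; in Q::=S num P true, P is followed by true with FIRST {true}. Thus FOLLOW(P) = {num, true}.
FOLLOW(Q): in J::=Q S true true, Q is followed by S true true with FIRST {num, true}; in C::=num Q, the suffix after Q is empty, so FOLLOW(Q) ⊇ FOLLOW(C) = {num, true}; in P::=Q, the suffix after Q is empty, so FOLLOW(Q) ⊇ FOLLOW(P) = {num, true}. Thus FOLLOW(Q) = {num, true}.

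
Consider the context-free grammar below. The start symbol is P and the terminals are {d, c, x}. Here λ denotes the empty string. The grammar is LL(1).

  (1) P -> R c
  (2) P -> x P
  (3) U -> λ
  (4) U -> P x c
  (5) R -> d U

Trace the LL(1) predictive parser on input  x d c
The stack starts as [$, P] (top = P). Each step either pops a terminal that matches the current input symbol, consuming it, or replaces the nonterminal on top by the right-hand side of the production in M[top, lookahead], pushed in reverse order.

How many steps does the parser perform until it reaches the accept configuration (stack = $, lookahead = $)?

7

step 1: stack=$ P  input=x d c $  — expand P -> x P
step 2: stack=$ P x  input=x d c $  — match x
step 3: stack=$ P  input=d c $  — expand P -> R c
step 4: stack=$ c R  input=d c $  — expand R -> d U
step 5: stack=$ c U d  input=d c $  — match d
step 6: stack=$ c U  input=c $  — expand U -> λ
step 7: stack=$ c  input=c $  — match c
Accept reached after 7 steps.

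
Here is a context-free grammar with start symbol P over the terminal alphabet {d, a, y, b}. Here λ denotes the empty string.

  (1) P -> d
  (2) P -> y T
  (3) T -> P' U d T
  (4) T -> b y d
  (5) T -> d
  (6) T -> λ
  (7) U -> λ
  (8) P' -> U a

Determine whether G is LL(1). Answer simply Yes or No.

Yes

FIRST(P) = {d, y}
FIRST(T) = {λ, a, b, d}
FIRST(U) = {λ}
FIRST(P') = {a}
FOLLOW(P) = {$}
FOLLOW(T) = {$}
FOLLOW(U) = {a, d}
FOLLOW(P') = {d}
Each cell of M receives at most one production.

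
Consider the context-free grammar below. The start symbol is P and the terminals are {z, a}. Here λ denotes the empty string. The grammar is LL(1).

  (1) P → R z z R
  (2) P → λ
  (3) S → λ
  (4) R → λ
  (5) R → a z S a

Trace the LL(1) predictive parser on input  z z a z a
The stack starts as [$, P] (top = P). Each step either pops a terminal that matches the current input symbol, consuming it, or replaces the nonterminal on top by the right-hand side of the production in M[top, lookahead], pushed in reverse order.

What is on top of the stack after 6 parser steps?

z

step 1: stack=$ P  input=z z a z a $  — expand P → R z z R
step 2: stack=$ R z z R  input=z z a z a $  — expand R → λ
step 3: stack=$ R z z  input=z z a z a $  — match z
step 4: stack=$ R z  input=z a z a $  — match z
step 5: stack=$ R  input=a z a $  — expand R → a z S a
step 6: stack=$ a S z a  input=a z a $  — match a
Stack after step 6: $ a S z (top = z).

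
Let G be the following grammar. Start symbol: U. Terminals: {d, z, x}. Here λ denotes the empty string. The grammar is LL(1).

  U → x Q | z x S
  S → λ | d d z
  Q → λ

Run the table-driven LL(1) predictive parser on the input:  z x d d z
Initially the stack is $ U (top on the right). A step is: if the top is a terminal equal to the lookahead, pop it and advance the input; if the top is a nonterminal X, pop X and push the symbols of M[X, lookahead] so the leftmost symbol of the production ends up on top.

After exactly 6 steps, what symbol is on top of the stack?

     Stack    Input        Action
  1  $ U      z x d d z $  expand U → z x S
  2  $ S x z  z x d d z $  match z
  3  $ S x    x d d z $    match x
  4  $ S      d d z $      expand S → d d z
  5  $ z d d  d d z $      match d
  6  $ z d    d z $        match d
Stack after step 6: $ z (top = z).

z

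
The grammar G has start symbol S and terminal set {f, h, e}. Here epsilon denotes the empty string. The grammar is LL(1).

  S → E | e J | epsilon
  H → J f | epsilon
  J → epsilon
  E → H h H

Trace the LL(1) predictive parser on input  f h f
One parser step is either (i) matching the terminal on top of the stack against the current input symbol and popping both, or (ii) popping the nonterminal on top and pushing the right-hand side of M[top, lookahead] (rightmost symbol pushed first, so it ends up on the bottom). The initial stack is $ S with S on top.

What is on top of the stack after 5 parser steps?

     Stack      Input    Action
  1  $ S        f h f $  expand S → E
  2  $ E        f h f $  expand E → H h H
  3  $ H h H    f h f $  expand H → J f
  4  $ H h f J  f h f $  expand J → epsilon
  5  $ H h f    f h f $  match f
Stack after step 5: $ H h (top = h).

h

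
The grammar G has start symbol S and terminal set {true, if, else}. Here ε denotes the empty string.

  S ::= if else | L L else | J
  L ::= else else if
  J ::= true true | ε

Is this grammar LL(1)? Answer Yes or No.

Yes

FIRST(S) = {ε, else, if, true}
FIRST(L) = {else}
FIRST(J) = {ε, true}
FOLLOW(S) = {$}
FOLLOW(L) = {else}
FOLLOW(J) = {$}
Each cell of M receives at most one production.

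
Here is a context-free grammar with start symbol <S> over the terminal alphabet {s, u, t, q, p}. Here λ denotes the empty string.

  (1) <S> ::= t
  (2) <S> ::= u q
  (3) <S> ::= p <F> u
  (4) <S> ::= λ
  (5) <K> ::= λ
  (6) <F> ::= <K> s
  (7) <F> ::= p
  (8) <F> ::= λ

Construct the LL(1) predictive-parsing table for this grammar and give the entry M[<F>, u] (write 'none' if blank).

<F> ::= λ

FIRST(<S>): from <S>::=t we get {t}; from <S>::=u q we get {u}; from <S>::=p <F> u we get {p}; from <S>::=λ we get {λ}. So FIRST(<S>) = {λ, p, t, u}.
FIRST(<K>): from <K>::=λ we get {λ}. So FIRST(<K>) = {λ}.
FIRST(<F>): from <F>::=<K> s we get {s}; from <F>::=p we get {p}; from <F>::=λ we get {λ}. So FIRST(<F>) = {λ, p, s}.
FOLLOW(<S>) includes $ since <S> is the start symbol.
FOLLOW(<F>): in <S>::=p <F> u, <F> is followed by u with FIRST {u}. Thus FOLLOW(<F>) = {u}.
For <F> ::= <K> s: FIRST(<K> s) = {s}, so it goes in M[<F>, t] for t ∈ {s}.
For <F> ::= p: FIRST(p) = {p}, so it goes in M[<F>, t] for t ∈ {p}.
For <F> ::= λ: FIRST(λ) = {λ}, so it goes in M[<F>, t] for t ∈ {}; since λ ∈ FIRST, also for every t ∈ FOLLOW(<F>) = {u}.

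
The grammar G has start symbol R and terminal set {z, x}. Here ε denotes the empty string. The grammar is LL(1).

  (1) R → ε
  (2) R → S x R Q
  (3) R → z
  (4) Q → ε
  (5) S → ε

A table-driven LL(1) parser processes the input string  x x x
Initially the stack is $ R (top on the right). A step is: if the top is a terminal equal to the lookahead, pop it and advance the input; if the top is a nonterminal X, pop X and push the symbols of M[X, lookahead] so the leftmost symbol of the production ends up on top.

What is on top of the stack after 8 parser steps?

x

step 1: stack=$ R  input=x x x $  — expand R → S x R Q
step 2: stack=$ Q R x S  input=x x x $  — expand S → ε
step 3: stack=$ Q R x  input=x x x $  — match x
step 4: stack=$ Q R  input=x x $  — expand R → S x R Q
step 5: stack=$ Q Q R x S  input=x x $  — expand S → ε
step 6: stack=$ Q Q R x  input=x x $  — match x
step 7: stack=$ Q Q R  input=x $  — expand R → S x R Q
step 8: stack=$ Q Q Q R x S  input=x $  — expand S → ε
Stack after step 8: $ Q Q Q R x (top = x).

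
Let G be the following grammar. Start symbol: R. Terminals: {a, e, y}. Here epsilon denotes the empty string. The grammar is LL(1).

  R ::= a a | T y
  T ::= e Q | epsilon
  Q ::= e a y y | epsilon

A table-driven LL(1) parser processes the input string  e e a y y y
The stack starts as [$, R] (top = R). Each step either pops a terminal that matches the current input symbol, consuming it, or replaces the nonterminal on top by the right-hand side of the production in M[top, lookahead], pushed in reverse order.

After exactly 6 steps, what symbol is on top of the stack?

step 1: stack=$ R  input=e e a y y y $  — expand R ::= T y
step 2: stack=$ y T  input=e e a y y y $  — expand T ::= e Q
step 3: stack=$ y Q e  input=e e a y y y $  — match e
step 4: stack=$ y Q  input=e a y y y $  — expand Q ::= e a y y
step 5: stack=$ y y y a e  input=e a y y y $  — match e
step 6: stack=$ y y y a  input=a y y y $  — match a
Stack after step 6: $ y y y (top = y).

y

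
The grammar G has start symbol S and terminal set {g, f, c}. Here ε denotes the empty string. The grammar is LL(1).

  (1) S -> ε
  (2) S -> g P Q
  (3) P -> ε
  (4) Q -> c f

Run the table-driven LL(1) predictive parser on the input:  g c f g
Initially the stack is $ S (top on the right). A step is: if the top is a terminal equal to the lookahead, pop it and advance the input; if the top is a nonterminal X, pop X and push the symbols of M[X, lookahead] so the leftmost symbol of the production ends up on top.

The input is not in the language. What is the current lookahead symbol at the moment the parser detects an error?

g

step 1: stack=$ S  input=g c f g $  — expand S -> g P Q
step 2: stack=$ Q P g  input=g c f g $  — match g
step 3: stack=$ Q P  input=c f g $  — expand P -> ε
step 4: stack=$ Q  input=c f g $  — expand Q -> c f
step 5: stack=$ f c  input=c f g $  — match c
step 6: stack=$ f  input=f g $  — match f
step 7: stack=$  input=g $  — error: stack empty but input remains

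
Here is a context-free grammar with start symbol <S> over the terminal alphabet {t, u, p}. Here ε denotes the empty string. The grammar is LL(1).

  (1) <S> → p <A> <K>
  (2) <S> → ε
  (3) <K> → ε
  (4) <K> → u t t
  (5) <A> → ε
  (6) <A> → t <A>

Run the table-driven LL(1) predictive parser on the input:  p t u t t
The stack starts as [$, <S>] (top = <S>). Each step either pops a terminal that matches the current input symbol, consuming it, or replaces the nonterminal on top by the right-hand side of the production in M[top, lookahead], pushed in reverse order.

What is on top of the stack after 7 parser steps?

t

     Stack        Input        Action
  1  $ <S>        p t u t t $  expand <S> → p <A> <K>
  2  $ <K> <A> p  p t u t t $  match p
  3  $ <K> <A>    t u t t $    expand <A> → t <A>
  4  $ <K> <A> t  t u t t $    match t
  5  $ <K> <A>    u t t $      expand <A> → ε
  6  $ <K>        u t t $      expand <K> → u t t
  7  $ t t u      u t t $      match u
Stack after step 7: $ t t (top = t).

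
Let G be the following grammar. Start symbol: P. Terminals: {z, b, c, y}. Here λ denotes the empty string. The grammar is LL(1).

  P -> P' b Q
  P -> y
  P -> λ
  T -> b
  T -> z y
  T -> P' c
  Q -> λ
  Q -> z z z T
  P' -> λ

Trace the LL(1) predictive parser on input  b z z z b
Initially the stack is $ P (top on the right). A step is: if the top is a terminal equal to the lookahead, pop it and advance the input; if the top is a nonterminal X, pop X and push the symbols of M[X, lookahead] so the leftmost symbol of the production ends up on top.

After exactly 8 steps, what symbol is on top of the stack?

step 1: stack=$ P  input=b z z z b $  — expand P -> P' b Q
step 2: stack=$ Q b P'  input=b z z z b $  — expand P' -> λ
step 3: stack=$ Q b  input=b z z z b $  — match b
step 4: stack=$ Q  input=z z z b $  — expand Q -> z z z T
step 5: stack=$ T z z z  input=z z z b $  — match z
step 6: stack=$ T z z  input=z z b $  — match z
step 7: stack=$ T z  input=z b $  — match z
step 8: stack=$ T  input=b $  — expand T -> b
Stack after step 8: $ b (top = b).

b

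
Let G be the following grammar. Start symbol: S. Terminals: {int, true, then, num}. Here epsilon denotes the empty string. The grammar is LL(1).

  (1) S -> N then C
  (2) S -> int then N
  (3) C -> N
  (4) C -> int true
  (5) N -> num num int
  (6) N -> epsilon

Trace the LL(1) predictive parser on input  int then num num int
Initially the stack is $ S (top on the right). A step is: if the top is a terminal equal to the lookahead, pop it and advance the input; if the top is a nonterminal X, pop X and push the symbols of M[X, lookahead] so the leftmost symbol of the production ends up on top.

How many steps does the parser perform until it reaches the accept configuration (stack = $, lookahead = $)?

7

step 1: stack=$ S  input=int then num num int $  — expand S -> int then N
step 2: stack=$ N then int  input=int then num num int $  — match int
step 3: stack=$ N then  input=then num num int $  — match then
step 4: stack=$ N  input=num num int $  — expand N -> num num int
step 5: stack=$ int num num  input=num num int $  — match num
step 6: stack=$ int num  input=num int $  — match num
step 7: stack=$ int  input=int $  — match int
Accept reached after 7 steps.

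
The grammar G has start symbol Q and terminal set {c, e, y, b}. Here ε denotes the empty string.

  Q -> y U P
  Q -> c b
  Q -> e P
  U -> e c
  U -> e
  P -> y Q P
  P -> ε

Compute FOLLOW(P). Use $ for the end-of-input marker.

FIRST(Q) = {c, e, y}
FIRST(U) = {e}
FIRST(P) = {ε, y}
FOLLOW(Q) includes $ since Q is the start symbol.
FOLLOW(Q): in P->y Q P, Q is followed by P with FIRST {ε, y}; in P->y Q P, the suffix after Q is nullable, so FOLLOW(Q) ⊇ FOLLOW(P) = {$, y}. Thus FOLLOW(Q) = {$, y}.
FOLLOW(U): in Q->y U P, U is followed by P with FIRST {ε, y}; in Q->y U P, the suffix after U is nullable, so FOLLOW(U) ⊇ FOLLOW(Q) = {$, y}. Thus FOLLOW(U) = {$, y}.
FOLLOW(P): in Q->y U P, the suffix after P is empty, so FOLLOW(P) ⊇ FOLLOW(Q) = {$, y}; in Q->e P, the suffix after P is empty, so FOLLOW(P) ⊇ FOLLOW(Q) = {$, y}; in P->y Q P, the suffix after P is empty (adds nothing new). Thus FOLLOW(P) = {$, y}.

{$, y}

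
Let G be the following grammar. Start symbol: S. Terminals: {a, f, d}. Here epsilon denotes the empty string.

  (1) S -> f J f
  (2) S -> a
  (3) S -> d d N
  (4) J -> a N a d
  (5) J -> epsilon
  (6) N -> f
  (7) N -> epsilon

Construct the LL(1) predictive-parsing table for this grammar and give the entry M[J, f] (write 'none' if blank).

J -> epsilon

FIRST(S) = {a, d, f}
FIRST(J) = {epsilon, a}
FIRST(N) = {epsilon, f}
FOLLOW(S) includes $ since S is the start symbol.
FOLLOW(J): in S->f J f, J is followed by f with FIRST {f}. Thus FOLLOW(J) = {f}.
For J -> a N a d: FIRST(a N a d) = {a}, so it goes in M[J, t] for t ∈ {a}.
For J -> epsilon: FIRST(epsilon) = {epsilon}, so it goes in M[J, t] for t ∈ {}; since epsilon ∈ FIRST, also for every t ∈ FOLLOW(J) = {f}.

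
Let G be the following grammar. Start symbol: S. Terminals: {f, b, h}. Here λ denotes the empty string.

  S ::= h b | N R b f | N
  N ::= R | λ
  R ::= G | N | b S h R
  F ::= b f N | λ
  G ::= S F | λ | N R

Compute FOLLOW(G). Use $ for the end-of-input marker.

FIRST(F) = {λ, b}
FIRST(S) = {λ, b, h}  (via N R b f, N)
FIRST(N) = {λ, b, h}  (via R)
FIRST(R) = {λ, b, h}  (via G, N)
FIRST(G) = {λ, b, h}  (via S F, N R)
FOLLOW(S) includes $ since S is the start symbol.
FOLLOW(S): in R::=b S h R, S is followed by h R with FIRST {h}; in G::=S F, S is followed by F with FIRST {λ, b}; in G::=S F, the suffix after S is nullable, so FOLLOW(S) ⊇ FOLLOW(G) = {$, b, h}. Thus FOLLOW(S) = {$, b, h}.
FOLLOW(N): in S::=N R b f, N is followed by R b f with FIRST {b, h}; in S::=N, the suffix after N is empty, so FOLLOW(N) ⊇ FOLLOW(S) = {$, b, h}; in R::=N, the suffix after N is empty, so FOLLOW(N) ⊇ FOLLOW(R) = {$, b, h}; in F::=b f N, the suffix after N is empty, so FOLLOW(N) ⊇ FOLLOW(F) = {$, b, h}; in G::=N R, N is followed by R with FIRST {λ, b, h}; in G::=N R, the suffix after N is nullable, so FOLLOW(N) ⊇ FOLLOW(G) = {$, b, h}. Thus FOLLOW(N) = {$, b, h}.
FOLLOW(R): in S::=N R b f, R is followed by b f with FIRST {b}; in N::=R, the suffix after R is empty, so FOLLOW(R) ⊇ FOLLOW(N) = {$, b, h}; in R::=b S h R, the suffix after R is empty (adds nothing new); in G::=N R, the suffix after R is empty, so FOLLOW(R) ⊇ FOLLOW(G) = {$, b, h}. Thus FOLLOW(R) = {$, b, h}.
FOLLOW(G): in R::=G, the suffix after G is empty, so FOLLOW(G) ⊇ FOLLOW(R) = {$, b, h}. Thus FOLLOW(G) = {$, b, h}.
FOLLOW(F): in G::=S F, the suffix after F is empty, so FOLLOW(F) ⊇ FOLLOW(G) = {$, b, h}. Thus FOLLOW(F) = {$, b, h}.

{$, b, h}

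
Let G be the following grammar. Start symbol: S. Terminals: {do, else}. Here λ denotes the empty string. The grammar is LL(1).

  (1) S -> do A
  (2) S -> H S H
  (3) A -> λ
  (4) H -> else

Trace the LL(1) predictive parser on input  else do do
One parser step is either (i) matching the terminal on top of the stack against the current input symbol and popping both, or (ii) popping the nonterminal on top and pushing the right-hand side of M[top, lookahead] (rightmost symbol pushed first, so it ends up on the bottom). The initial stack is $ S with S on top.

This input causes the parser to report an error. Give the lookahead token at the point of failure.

     Stack       Input         Action
  1  $ S         else do do $  expand S -> H S H
  2  $ H S H     else do do $  expand H -> else
  3  $ H S else  else do do $  match else
  4  $ H S       do do $       expand S -> do A
  5  $ H A do    do do $       match do
  6  $ H A       do $          error: M[A, do] is empty

do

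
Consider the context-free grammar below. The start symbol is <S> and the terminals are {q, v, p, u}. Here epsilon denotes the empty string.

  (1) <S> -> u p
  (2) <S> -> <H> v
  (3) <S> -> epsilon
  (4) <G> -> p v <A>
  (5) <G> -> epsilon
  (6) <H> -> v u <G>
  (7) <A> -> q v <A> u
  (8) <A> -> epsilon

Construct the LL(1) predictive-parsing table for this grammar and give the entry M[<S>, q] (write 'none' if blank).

FIRST(<G>) = {epsilon, p}
FIRST(<H>) = {v}
FIRST(<A>) = {epsilon, q}
FIRST(<S>) = {epsilon, u, v}  (via <H> v)
FOLLOW(<S>) includes $ since <S> is the start symbol.
FOLLOW(<S>): <S> appears on no right-hand side. Thus FOLLOW(<S>) = {$}.
For <S> -> u p: FIRST(u p) = {u}, so it goes in M[<S>, t] for t ∈ {u}.
For <S> -> <H> v: FIRST(<H> v) = {v}, so it goes in M[<S>, t] for t ∈ {v}.
For <S> -> epsilon: FIRST(epsilon) = {epsilon}, so it goes in M[<S>, t] for t ∈ {}; since epsilon ∈ FIRST, also for every t ∈ FOLLOW(<S>) = {$}.
None of these place a production in M[<S>, q].

none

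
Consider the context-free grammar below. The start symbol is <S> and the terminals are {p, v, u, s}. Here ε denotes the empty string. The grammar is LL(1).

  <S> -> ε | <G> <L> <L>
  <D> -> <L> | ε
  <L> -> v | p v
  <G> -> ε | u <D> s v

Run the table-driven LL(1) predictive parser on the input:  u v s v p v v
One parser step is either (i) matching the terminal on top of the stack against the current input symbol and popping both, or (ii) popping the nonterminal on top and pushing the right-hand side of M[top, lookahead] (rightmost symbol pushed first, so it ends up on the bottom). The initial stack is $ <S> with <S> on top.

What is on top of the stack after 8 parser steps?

<L>

step 1: stack=$ <S>  input=u v s v p v v $  — expand <S> -> <G> <L> <L>
step 2: stack=$ <L> <L> <G>  input=u v s v p v v $  — expand <G> -> u <D> s v
step 3: stack=$ <L> <L> v s <D> u  input=u v s v p v v $  — match u
step 4: stack=$ <L> <L> v s <D>  input=v s v p v v $  — expand <D> -> <L>
step 5: stack=$ <L> <L> v s <L>  input=v s v p v v $  — expand <L> -> v
step 6: stack=$ <L> <L> v s v  input=v s v p v v $  — match v
step 7: stack=$ <L> <L> v s  input=s v p v v $  — match s
step 8: stack=$ <L> <L> v  input=v p v v $  — match v
Stack after step 8: $ <L> <L> (top = <L>).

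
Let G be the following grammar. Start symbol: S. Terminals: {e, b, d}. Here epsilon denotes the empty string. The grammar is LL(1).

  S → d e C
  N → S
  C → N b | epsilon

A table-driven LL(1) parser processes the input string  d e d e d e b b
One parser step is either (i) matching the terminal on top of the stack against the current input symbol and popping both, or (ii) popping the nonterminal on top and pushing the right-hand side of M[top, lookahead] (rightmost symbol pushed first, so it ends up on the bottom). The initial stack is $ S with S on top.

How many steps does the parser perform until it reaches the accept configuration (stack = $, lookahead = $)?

16

      Stack        Input              Action
   1  $ S          d e d e d e b b $  expand S → d e C
   2  $ C e d      d e d e d e b b $  match d
   3  $ C e        e d e d e b b $    match e
   4  $ C          d e d e b b $      expand C → N b
   5  $ b N        d e d e b b $      expand N → S
   6  $ b S        d e d e b b $      expand S → d e C
   7  $ b C e d    d e d e b b $      match d
   8  $ b C e      e d e b b $        match e
   9  $ b C        d e b b $          expand C → N b
  10  $ b b N      d e b b $          expand N → S
  11  $ b b S      d e b b $          expand S → d e C
  12  $ b b C e d  d e b b $          match d
  13  $ b b C e    e b b $            match e
  14  $ b b C      b b $              expand C → epsilon
  15  $ b b        b b $              match b
  16  $ b          b $                match b
Accept reached after 16 steps.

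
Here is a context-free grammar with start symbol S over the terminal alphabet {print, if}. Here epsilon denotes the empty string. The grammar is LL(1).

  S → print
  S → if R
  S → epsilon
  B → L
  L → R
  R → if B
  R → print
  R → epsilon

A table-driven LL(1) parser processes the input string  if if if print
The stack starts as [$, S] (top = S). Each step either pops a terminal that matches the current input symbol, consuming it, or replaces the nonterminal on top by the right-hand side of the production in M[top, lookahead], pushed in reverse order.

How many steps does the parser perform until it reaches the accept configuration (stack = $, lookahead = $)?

12

      Stack    Input             Action
   1  $ S      if if if print $  expand S → if R
   2  $ R if   if if if print $  match if
   3  $ R      if if print $     expand R → if B
   4  $ B if   if if print $     match if
   5  $ B      if print $        expand B → L
   6  $ L      if print $        expand L → R
   7  $ R      if print $        expand R → if B
   8  $ B if   if print $        match if
   9  $ B      print $           expand B → L
  10  $ L      print $           expand L → R
  11  $ R      print $           expand R → print
  12  $ print  print $           match print
Accept reached after 12 steps.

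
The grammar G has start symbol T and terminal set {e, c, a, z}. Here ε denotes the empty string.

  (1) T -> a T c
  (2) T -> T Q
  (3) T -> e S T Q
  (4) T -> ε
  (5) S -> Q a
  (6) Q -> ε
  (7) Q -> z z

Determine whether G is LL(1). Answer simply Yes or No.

FIRST(T) = {ε, a, e, z}
FIRST(S) = {a, z}
FIRST(Q) = {ε, z}
FOLLOW(T) = {$, c, z}
FOLLOW(S) = {$, a, c, e, z}
FOLLOW(Q) = {$, a, c, z}
Cell M[Q, z] receives both Q -> ε and Q -> z z — the grammar is not LL(1).

No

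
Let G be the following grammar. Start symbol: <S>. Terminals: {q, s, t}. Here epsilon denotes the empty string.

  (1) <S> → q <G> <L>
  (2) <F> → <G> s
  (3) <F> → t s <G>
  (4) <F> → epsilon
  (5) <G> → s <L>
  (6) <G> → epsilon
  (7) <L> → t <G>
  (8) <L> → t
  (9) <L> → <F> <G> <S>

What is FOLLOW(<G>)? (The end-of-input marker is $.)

{$, q, s, t}

FIRST(<S>): from <S>→q <G> <L> we get {q}. So FIRST(<S>) = {q}.
FIRST(<G>): from <G>→s <L> we get {s}; from <G>→epsilon we get {epsilon}. So FIRST(<G>) = {epsilon, s}.
FIRST(<F>): from <F>→<G> s we get {s}; from <F>→t s <G> we get {t}; from <F>→epsilon we get {epsilon}. So FIRST(<F>) = {epsilon, s, t}.
FIRST(<L>): from <L>→t <G> we get {t}; from <L>→t we get {t}; from <L>→<F> <G> <S> we get {q, s, t}. So FIRST(<L>) = {q, s, t}.
FOLLOW(<S>) includes $ since <S> is the start symbol.
FOLLOW(<F>): in <L>→<F> <G> <S>, <F> is followed by <G> <S> with FIRST {q, s}. Thus FOLLOW(<F>) = {q, s}.
FOLLOW(<S>): in <L>→<F> <G> <S>, the suffix after <S> is empty, so FOLLOW(<S>) ⊇ FOLLOW(<L>) = {$, q, s, t}. Thus FOLLOW(<S>) = {$, q, s, t}.
FOLLOW(<G>): in <S>→q <G> <L>, <G> is followed by <L> with FIRST {q, s, t}; in <F>→<G> s, <G> is followed by s with FIRST {s}; in <F>→t s <G>, the suffix after <G> is empty, so FOLLOW(<G>) ⊇ FOLLOW(<F>) = {q, s}; in <L>→t <G>, the suffix after <G> is empty, so FOLLOW(<G>) ⊇ FOLLOW(<L>) = {$, q, s, t}; in <L>→<F> <G> <S>, <G> is followed by <S> with FIRST {q}. Thus FOLLOW(<G>) = {$, q, s, t}.
FOLLOW(<L>): in <S>→q <G> <L>, the suffix after <L> is empty, so FOLLOW(<L>) ⊇ FOLLOW(<S>) = {$, q, s, t}; in <G>→s <L>, the suffix after <L> is empty, so FOLLOW(<L>) ⊇ FOLLOW(<G>) = {$, q, s, t}. Thus FOLLOW(<L>) = {$, q, s, t}.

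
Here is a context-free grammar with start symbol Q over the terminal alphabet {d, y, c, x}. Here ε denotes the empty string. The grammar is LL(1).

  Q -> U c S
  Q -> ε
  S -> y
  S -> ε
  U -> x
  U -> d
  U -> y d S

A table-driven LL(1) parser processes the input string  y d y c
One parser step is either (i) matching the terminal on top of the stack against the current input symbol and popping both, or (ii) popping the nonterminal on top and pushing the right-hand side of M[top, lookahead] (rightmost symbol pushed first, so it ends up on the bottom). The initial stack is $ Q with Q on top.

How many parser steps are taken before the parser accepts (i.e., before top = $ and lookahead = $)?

step 1: stack=$ Q  input=y d y c $  — expand Q -> U c S
step 2: stack=$ S c U  input=y d y c $  — expand U -> y d S
step 3: stack=$ S c S d y  input=y d y c $  — match y
step 4: stack=$ S c S d  input=d y c $  — match d
step 5: stack=$ S c S  input=y c $  — expand S -> y
step 6: stack=$ S c y  input=y c $  — match y
step 7: stack=$ S c  input=c $  — match c
step 8: stack=$ S  input=$  — expand S -> ε
Accept reached after 8 steps.

8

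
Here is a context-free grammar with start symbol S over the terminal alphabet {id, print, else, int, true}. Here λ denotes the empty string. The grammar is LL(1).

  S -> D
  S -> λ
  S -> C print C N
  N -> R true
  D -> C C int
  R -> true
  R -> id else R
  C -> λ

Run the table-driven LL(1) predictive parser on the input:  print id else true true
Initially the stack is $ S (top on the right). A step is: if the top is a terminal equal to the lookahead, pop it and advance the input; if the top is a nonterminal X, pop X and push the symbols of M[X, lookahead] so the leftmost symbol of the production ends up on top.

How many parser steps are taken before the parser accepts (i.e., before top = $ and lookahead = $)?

      Stack             Input                      Action
   1  $ S               print id else true true $  expand S -> C print C N
   2  $ N C print C     print id else true true $  expand C -> λ
   3  $ N C print       print id else true true $  match print
   4  $ N C             id else true true $        expand C -> λ
   5  $ N               id else true true $        expand N -> R true
   6  $ true R          id else true true $        expand R -> id else R
   7  $ true R else id  id else true true $        match id
   8  $ true R else     else true true $           match else
   9  $ true R          true true $                expand R -> true
  10  $ true true       true true $                match true
  11  $ true            true $                     match true
Accept reached after 11 steps.

11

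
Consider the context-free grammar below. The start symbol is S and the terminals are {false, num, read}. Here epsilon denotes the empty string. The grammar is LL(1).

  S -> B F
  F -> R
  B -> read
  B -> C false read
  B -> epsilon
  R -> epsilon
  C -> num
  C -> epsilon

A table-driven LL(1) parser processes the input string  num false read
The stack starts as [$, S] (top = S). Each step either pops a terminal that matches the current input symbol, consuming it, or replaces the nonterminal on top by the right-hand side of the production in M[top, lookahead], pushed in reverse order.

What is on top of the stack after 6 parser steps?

F

     Stack               Input             Action
  1  $ S                 num false read $  expand S -> B F
  2  $ F B               num false read $  expand B -> C false read
  3  $ F read false C    num false read $  expand C -> num
  4  $ F read false num  num false read $  match num
  5  $ F read false      false read $      match false
  6  $ F read            read $            match read
Stack after step 6: $ F (top = F).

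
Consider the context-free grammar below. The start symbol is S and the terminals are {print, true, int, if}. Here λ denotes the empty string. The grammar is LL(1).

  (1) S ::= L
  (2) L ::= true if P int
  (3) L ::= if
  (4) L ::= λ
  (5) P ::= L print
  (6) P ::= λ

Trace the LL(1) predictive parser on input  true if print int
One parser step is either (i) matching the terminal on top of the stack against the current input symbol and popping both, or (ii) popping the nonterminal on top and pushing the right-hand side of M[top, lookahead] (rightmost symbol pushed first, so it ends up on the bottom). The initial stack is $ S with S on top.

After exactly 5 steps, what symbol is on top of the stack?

step 1: stack=$ S  input=true if print int $  — expand S ::= L
step 2: stack=$ L  input=true if print int $  — expand L ::= true if P int
step 3: stack=$ int P if true  input=true if print int $  — match true
step 4: stack=$ int P if  input=if print int $  — match if
step 5: stack=$ int P  input=print int $  — expand P ::= L print
Stack after step 5: $ int print L (top = L).

L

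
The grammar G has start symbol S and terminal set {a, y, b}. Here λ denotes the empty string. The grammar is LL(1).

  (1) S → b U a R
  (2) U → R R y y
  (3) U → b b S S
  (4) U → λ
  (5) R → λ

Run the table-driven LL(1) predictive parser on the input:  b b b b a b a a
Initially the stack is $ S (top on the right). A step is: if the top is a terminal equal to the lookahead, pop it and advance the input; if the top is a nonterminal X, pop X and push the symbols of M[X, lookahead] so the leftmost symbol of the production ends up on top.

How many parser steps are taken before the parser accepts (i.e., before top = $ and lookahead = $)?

17

      Stack            Input              Action
   1  $ S              b b b b a b a a $  expand S → b U a R
   2  $ R a U b        b b b b a b a a $  match b
   3  $ R a U          b b b a b a a $    expand U → b b S S
   4  $ R a S S b b    b b b a b a a $    match b
   5  $ R a S S b      b b a b a a $      match b
   6  $ R a S S        b a b a a $        expand S → b U a R
   7  $ R a S R a U b  b a b a a $        match b
   8  $ R a S R a U    a b a a $          expand U → λ
   9  $ R a S R a      a b a a $          match a
  10  $ R a S R        b a a $            expand R → λ
  11  $ R a S          b a a $            expand S → b U a R
  12  $ R a R a U b    b a a $            match b
  13  $ R a R a U      a a $              expand U → λ
  14  $ R a R a        a a $              match a
  15  $ R a R          a $                expand R → λ
  16  $ R a            a $                match a
  17  $ R              $                  expand R → λ
Accept reached after 17 steps.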